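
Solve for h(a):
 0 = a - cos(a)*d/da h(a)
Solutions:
 h(a) = C1 + Integral(a/cos(a), a)


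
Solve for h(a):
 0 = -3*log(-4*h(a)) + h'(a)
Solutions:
 -Integral(1/(log(-_y) + 2*log(2)), (_y, h(a)))/3 = C1 - a


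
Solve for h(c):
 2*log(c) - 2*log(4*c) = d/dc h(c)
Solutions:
 h(c) = C1 - 4*c*log(2)


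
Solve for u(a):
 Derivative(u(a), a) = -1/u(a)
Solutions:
 u(a) = -sqrt(C1 - 2*a)
 u(a) = sqrt(C1 - 2*a)


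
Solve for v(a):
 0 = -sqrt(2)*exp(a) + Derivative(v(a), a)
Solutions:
 v(a) = C1 + sqrt(2)*exp(a)


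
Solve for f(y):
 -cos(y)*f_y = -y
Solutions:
 f(y) = C1 + Integral(y/cos(y), y)


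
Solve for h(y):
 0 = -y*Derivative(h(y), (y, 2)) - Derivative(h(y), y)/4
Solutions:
 h(y) = C1 + C2*y^(3/4)


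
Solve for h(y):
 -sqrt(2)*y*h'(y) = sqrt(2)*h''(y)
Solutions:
 h(y) = C1 + C2*erf(sqrt(2)*y/2)


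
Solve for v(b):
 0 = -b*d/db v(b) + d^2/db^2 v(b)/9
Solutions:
 v(b) = C1 + C2*erfi(3*sqrt(2)*b/2)


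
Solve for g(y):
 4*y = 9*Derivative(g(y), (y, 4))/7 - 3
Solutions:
 g(y) = C1 + C2*y + C3*y^2 + C4*y^3 + 7*y^5/270 + 7*y^4/72


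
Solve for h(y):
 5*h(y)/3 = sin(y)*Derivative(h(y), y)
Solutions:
 h(y) = C1*(cos(y) - 1)^(5/6)/(cos(y) + 1)^(5/6)


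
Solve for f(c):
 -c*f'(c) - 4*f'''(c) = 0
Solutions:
 f(c) = C1 + Integral(C2*airyai(-2^(1/3)*c/2) + C3*airybi(-2^(1/3)*c/2), c)


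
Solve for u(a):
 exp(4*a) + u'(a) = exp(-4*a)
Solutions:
 u(a) = C1 - cosh(4*a)/2


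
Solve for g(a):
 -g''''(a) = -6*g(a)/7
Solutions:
 g(a) = C1*exp(-6^(1/4)*7^(3/4)*a/7) + C2*exp(6^(1/4)*7^(3/4)*a/7) + C3*sin(6^(1/4)*7^(3/4)*a/7) + C4*cos(6^(1/4)*7^(3/4)*a/7)


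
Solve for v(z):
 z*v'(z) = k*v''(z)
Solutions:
 v(z) = C1 + C2*erf(sqrt(2)*z*sqrt(-1/k)/2)/sqrt(-1/k)


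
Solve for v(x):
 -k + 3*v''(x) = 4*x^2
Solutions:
 v(x) = C1 + C2*x + k*x^2/6 + x^4/9


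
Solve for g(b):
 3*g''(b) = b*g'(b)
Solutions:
 g(b) = C1 + C2*erfi(sqrt(6)*b/6)


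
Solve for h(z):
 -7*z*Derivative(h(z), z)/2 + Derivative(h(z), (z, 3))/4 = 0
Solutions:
 h(z) = C1 + Integral(C2*airyai(14^(1/3)*z) + C3*airybi(14^(1/3)*z), z)


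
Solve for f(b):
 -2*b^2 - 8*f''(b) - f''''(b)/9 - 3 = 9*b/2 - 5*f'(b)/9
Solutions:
 f(b) = C1 + C2*exp(2^(1/3)*b*(-2^(1/3)*(5 + 7*sqrt(1129))^(1/3)/4 + 12/(5 + 7*sqrt(1129))^(1/3)))*sin(2^(1/3)*sqrt(3)*b*(12/(5 + 7*sqrt(1129))^(1/3) + 2^(1/3)*(5 + 7*sqrt(1129))^(1/3)/4)) + C3*exp(2^(1/3)*b*(-2^(1/3)*(5 + 7*sqrt(1129))^(1/3)/4 + 12/(5 + 7*sqrt(1129))^(1/3)))*cos(2^(1/3)*sqrt(3)*b*(12/(5 + 7*sqrt(1129))^(1/3) + 2^(1/3)*(5 + 7*sqrt(1129))^(1/3)/4)) + C4*exp(2^(1/3)*b*(-24/(5 + 7*sqrt(1129))^(1/3) + 2^(1/3)*(5 + 7*sqrt(1129))^(1/3)/2)) + 6*b^3/5 + 5589*b^2/100 + 201879*b/125


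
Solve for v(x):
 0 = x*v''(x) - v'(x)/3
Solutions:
 v(x) = C1 + C2*x^(4/3)


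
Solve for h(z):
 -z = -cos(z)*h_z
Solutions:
 h(z) = C1 + Integral(z/cos(z), z)


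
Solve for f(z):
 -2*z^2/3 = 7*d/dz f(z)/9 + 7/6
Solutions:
 f(z) = C1 - 2*z^3/7 - 3*z/2


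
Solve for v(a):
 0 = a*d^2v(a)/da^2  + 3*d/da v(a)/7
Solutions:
 v(a) = C1 + C2*a^(4/7)


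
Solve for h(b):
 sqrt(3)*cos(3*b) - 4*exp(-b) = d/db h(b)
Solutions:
 h(b) = C1 + sqrt(3)*sin(3*b)/3 + 4*exp(-b)


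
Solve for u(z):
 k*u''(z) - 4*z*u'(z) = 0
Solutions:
 u(z) = C1 + C2*erf(sqrt(2)*z*sqrt(-1/k))/sqrt(-1/k)


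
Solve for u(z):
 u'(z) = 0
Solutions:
 u(z) = C1


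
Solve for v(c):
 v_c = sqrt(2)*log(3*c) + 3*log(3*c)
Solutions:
 v(c) = C1 + sqrt(2)*c*log(c) + 3*c*log(c) - 3*c - sqrt(2)*c + c*log(3^(sqrt(2) + 3))


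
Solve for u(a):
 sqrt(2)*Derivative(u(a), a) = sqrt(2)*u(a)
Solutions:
 u(a) = C1*exp(a)


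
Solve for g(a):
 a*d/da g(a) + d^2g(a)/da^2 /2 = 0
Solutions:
 g(a) = C1 + C2*erf(a)


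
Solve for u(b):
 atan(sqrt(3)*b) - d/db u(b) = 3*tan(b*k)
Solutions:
 u(b) = C1 + b*atan(sqrt(3)*b) - 3*Piecewise((-log(cos(b*k))/k, Ne(k, 0)), (0, True)) - sqrt(3)*log(3*b^2 + 1)/6


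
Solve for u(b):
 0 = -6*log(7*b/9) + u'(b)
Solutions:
 u(b) = C1 + 6*b*log(b) - 6*b + b*log(117649/531441)


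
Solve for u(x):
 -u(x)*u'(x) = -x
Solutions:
 u(x) = -sqrt(C1 + x^2)
 u(x) = sqrt(C1 + x^2)


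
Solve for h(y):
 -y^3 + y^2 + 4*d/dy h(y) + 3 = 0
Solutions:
 h(y) = C1 + y^4/16 - y^3/12 - 3*y/4


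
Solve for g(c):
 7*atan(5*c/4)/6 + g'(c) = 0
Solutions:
 g(c) = C1 - 7*c*atan(5*c/4)/6 + 7*log(25*c^2 + 16)/15


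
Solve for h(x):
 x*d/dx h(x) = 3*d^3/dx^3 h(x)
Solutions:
 h(x) = C1 + Integral(C2*airyai(3^(2/3)*x/3) + C3*airybi(3^(2/3)*x/3), x)


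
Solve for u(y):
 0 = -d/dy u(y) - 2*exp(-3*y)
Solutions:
 u(y) = C1 + 2*exp(-3*y)/3


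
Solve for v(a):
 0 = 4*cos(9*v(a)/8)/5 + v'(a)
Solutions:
 4*a/5 - 4*log(sin(9*v(a)/8) - 1)/9 + 4*log(sin(9*v(a)/8) + 1)/9 = C1


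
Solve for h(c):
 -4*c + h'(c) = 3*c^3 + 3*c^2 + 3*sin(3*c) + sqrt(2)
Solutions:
 h(c) = C1 + 3*c^4/4 + c^3 + 2*c^2 + sqrt(2)*c - cos(3*c)


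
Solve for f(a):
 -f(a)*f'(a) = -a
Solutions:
 f(a) = -sqrt(C1 + a^2)
 f(a) = sqrt(C1 + a^2)


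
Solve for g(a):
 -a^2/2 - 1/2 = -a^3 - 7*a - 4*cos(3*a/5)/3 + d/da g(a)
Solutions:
 g(a) = C1 + a^4/4 - a^3/6 + 7*a^2/2 - a/2 + 20*sin(3*a/5)/9


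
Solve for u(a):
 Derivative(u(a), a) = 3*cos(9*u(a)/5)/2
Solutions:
 -3*a/2 - 5*log(sin(9*u(a)/5) - 1)/18 + 5*log(sin(9*u(a)/5) + 1)/18 = C1


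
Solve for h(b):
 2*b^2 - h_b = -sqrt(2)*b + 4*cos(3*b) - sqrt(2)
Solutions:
 h(b) = C1 + 2*b^3/3 + sqrt(2)*b^2/2 + sqrt(2)*b - 4*sin(3*b)/3


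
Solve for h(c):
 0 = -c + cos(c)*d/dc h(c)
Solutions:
 h(c) = C1 + Integral(c/cos(c), c)


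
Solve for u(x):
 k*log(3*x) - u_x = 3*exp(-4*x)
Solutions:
 u(x) = C1 + k*x*log(x) + k*x*(-1 + log(3)) + 3*exp(-4*x)/4


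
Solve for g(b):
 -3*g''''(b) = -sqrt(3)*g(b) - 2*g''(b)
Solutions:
 g(b) = C1*exp(-sqrt(3)*b*sqrt(1 + sqrt(1 + 3*sqrt(3)))/3) + C2*exp(sqrt(3)*b*sqrt(1 + sqrt(1 + 3*sqrt(3)))/3) + C3*sin(sqrt(3)*b*sqrt(-1 + sqrt(1 + 3*sqrt(3)))/3) + C4*cosh(sqrt(3)*b*sqrt(1 - sqrt(1 + 3*sqrt(3)))/3)


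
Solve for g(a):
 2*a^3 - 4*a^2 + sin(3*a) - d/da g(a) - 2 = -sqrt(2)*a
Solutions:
 g(a) = C1 + a^4/2 - 4*a^3/3 + sqrt(2)*a^2/2 - 2*a - cos(3*a)/3


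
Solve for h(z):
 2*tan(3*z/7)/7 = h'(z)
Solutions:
 h(z) = C1 - 2*log(cos(3*z/7))/3


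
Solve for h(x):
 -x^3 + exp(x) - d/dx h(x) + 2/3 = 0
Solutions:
 h(x) = C1 - x^4/4 + 2*x/3 + exp(x)


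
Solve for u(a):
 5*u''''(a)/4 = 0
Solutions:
 u(a) = C1 + C2*a + C3*a^2 + C4*a^3


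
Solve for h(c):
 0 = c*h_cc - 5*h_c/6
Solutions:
 h(c) = C1 + C2*c^(11/6)


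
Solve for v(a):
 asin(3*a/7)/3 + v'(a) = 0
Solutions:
 v(a) = C1 - a*asin(3*a/7)/3 - sqrt(49 - 9*a^2)/9


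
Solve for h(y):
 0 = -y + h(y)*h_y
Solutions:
 h(y) = -sqrt(C1 + y^2)
 h(y) = sqrt(C1 + y^2)


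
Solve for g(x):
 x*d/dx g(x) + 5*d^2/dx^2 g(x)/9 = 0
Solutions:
 g(x) = C1 + C2*erf(3*sqrt(10)*x/10)


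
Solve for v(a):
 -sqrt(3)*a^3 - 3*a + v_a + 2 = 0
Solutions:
 v(a) = C1 + sqrt(3)*a^4/4 + 3*a^2/2 - 2*a


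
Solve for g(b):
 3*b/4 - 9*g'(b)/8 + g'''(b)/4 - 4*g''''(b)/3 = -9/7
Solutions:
 g(b) = C1 + C2*exp(b*((24*sqrt(5178) + 1727)^(-1/3) + 2 + (24*sqrt(5178) + 1727)^(1/3))/32)*sin(sqrt(3)*b*(-(24*sqrt(5178) + 1727)^(1/3) + (24*sqrt(5178) + 1727)^(-1/3))/32) + C3*exp(b*((24*sqrt(5178) + 1727)^(-1/3) + 2 + (24*sqrt(5178) + 1727)^(1/3))/32)*cos(sqrt(3)*b*(-(24*sqrt(5178) + 1727)^(1/3) + (24*sqrt(5178) + 1727)^(-1/3))/32) + C4*exp(b*(-(24*sqrt(5178) + 1727)^(1/3) - 1/(24*sqrt(5178) + 1727)^(1/3) + 1)/16) + b^2/3 + 8*b/7


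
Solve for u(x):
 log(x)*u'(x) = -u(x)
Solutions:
 u(x) = C1*exp(-li(x))


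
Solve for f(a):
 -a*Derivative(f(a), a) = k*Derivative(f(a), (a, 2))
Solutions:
 f(a) = C1 + C2*sqrt(k)*erf(sqrt(2)*a*sqrt(1/k)/2)


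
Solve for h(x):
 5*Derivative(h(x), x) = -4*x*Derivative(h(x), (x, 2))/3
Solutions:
 h(x) = C1 + C2/x^(11/4)


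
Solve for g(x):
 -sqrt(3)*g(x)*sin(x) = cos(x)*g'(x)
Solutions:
 g(x) = C1*cos(x)^(sqrt(3))


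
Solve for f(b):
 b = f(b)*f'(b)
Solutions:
 f(b) = -sqrt(C1 + b^2)
 f(b) = sqrt(C1 + b^2)


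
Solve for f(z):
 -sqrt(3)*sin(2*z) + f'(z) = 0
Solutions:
 f(z) = C1 - sqrt(3)*cos(2*z)/2


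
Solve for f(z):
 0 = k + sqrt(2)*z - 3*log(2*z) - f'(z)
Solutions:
 f(z) = C1 + k*z + sqrt(2)*z^2/2 - 3*z*log(z) - z*log(8) + 3*z


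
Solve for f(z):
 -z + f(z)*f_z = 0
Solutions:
 f(z) = -sqrt(C1 + z^2)
 f(z) = sqrt(C1 + z^2)


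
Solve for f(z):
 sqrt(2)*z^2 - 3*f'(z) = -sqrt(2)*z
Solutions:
 f(z) = C1 + sqrt(2)*z^3/9 + sqrt(2)*z^2/6


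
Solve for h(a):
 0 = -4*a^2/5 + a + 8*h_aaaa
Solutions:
 h(a) = C1 + C2*a + C3*a^2 + C4*a^3 + a^6/3600 - a^5/960


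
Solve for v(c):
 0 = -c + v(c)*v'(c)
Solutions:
 v(c) = -sqrt(C1 + c^2)
 v(c) = sqrt(C1 + c^2)


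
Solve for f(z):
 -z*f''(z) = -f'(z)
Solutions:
 f(z) = C1 + C2*z^2


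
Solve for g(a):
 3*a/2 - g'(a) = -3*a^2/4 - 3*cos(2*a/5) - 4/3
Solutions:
 g(a) = C1 + a^3/4 + 3*a^2/4 + 4*a/3 + 15*sin(2*a/5)/2


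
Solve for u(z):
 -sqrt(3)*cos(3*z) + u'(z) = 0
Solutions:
 u(z) = C1 + sqrt(3)*sin(3*z)/3


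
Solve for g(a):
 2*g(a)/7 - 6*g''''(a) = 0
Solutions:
 g(a) = C1*exp(-21^(3/4)*a/21) + C2*exp(21^(3/4)*a/21) + C3*sin(21^(3/4)*a/21) + C4*cos(21^(3/4)*a/21)


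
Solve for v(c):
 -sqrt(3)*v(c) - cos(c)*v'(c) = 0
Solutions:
 v(c) = C1*(sin(c) - 1)^(sqrt(3)/2)/(sin(c) + 1)^(sqrt(3)/2)


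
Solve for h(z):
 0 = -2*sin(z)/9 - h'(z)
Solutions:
 h(z) = C1 + 2*cos(z)/9


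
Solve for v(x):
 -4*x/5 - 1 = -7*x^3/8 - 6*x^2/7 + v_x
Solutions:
 v(x) = C1 + 7*x^4/32 + 2*x^3/7 - 2*x^2/5 - x


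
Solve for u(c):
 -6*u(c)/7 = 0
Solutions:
 u(c) = 0


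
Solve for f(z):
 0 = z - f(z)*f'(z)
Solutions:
 f(z) = -sqrt(C1 + z^2)
 f(z) = sqrt(C1 + z^2)


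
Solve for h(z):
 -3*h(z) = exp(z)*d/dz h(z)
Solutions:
 h(z) = C1*exp(3*exp(-z))


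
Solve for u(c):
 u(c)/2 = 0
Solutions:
 u(c) = 0


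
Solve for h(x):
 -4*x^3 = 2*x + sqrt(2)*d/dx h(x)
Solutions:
 h(x) = C1 - sqrt(2)*x^4/2 - sqrt(2)*x^2/2


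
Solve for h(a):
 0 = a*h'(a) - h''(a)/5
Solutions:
 h(a) = C1 + C2*erfi(sqrt(10)*a/2)


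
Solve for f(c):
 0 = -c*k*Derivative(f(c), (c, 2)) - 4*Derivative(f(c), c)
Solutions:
 f(c) = C1 + c^(((re(k) - 4)*re(k) + im(k)^2)/(re(k)^2 + im(k)^2))*(C2*sin(4*log(c)*Abs(im(k))/(re(k)^2 + im(k)^2)) + C3*cos(4*log(c)*im(k)/(re(k)^2 + im(k)^2)))


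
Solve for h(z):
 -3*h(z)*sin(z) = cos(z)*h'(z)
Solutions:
 h(z) = C1*cos(z)^3


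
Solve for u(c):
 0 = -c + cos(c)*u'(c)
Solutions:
 u(c) = C1 + Integral(c/cos(c), c)


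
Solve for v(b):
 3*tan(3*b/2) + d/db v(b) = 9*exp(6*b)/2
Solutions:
 v(b) = C1 + 3*exp(6*b)/4 + 2*log(cos(3*b/2))


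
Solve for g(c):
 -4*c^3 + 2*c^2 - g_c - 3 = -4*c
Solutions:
 g(c) = C1 - c^4 + 2*c^3/3 + 2*c^2 - 3*c


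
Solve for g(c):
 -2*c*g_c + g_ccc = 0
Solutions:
 g(c) = C1 + Integral(C2*airyai(2^(1/3)*c) + C3*airybi(2^(1/3)*c), c)


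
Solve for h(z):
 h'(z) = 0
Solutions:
 h(z) = C1


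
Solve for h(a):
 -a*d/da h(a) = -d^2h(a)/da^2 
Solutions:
 h(a) = C1 + C2*erfi(sqrt(2)*a/2)


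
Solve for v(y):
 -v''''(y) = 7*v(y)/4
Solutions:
 v(y) = (C1*sin(7^(1/4)*y/2) + C2*cos(7^(1/4)*y/2))*exp(-7^(1/4)*y/2) + (C3*sin(7^(1/4)*y/2) + C4*cos(7^(1/4)*y/2))*exp(7^(1/4)*y/2)


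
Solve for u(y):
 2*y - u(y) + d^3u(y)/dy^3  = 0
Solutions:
 u(y) = C3*exp(y) + 2*y + (C1*sin(sqrt(3)*y/2) + C2*cos(sqrt(3)*y/2))*exp(-y/2)


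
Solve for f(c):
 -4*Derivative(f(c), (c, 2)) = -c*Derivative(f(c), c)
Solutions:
 f(c) = C1 + C2*erfi(sqrt(2)*c/4)


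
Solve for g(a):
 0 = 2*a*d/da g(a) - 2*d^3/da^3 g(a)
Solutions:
 g(a) = C1 + Integral(C2*airyai(a) + C3*airybi(a), a)


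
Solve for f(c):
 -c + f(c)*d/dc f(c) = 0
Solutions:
 f(c) = -sqrt(C1 + c^2)
 f(c) = sqrt(C1 + c^2)


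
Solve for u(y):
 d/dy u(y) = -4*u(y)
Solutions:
 u(y) = C1*exp(-4*y)


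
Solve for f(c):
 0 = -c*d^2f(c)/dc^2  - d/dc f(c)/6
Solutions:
 f(c) = C1 + C2*c^(5/6)


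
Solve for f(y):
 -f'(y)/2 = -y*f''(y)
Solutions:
 f(y) = C1 + C2*y^(3/2)


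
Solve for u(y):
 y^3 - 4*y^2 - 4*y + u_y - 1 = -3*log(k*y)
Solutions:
 u(y) = C1 - y^4/4 + 4*y^3/3 + 2*y^2 - 3*y*log(k*y) + 4*y


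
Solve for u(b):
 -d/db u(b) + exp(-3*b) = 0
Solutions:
 u(b) = C1 - exp(-3*b)/3


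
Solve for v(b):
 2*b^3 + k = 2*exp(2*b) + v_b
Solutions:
 v(b) = C1 + b^4/2 + b*k - exp(2*b)


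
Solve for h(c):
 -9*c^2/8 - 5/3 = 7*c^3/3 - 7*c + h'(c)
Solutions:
 h(c) = C1 - 7*c^4/12 - 3*c^3/8 + 7*c^2/2 - 5*c/3


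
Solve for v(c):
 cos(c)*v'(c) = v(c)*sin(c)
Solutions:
 v(c) = C1/cos(c)


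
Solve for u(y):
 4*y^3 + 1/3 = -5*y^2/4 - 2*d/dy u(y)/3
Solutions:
 u(y) = C1 - 3*y^4/2 - 5*y^3/8 - y/2


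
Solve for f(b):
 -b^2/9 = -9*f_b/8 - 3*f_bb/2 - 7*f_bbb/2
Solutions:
 f(b) = C1 + 8*b^3/243 - 32*b^2/243 - 64*b/243 + (C2*sin(3*sqrt(6)*b/14) + C3*cos(3*sqrt(6)*b/14))*exp(-3*b/14)


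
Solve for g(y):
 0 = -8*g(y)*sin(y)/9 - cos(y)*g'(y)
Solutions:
 g(y) = C1*cos(y)^(8/9)


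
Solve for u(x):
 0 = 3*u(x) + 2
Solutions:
 u(x) = -2/3


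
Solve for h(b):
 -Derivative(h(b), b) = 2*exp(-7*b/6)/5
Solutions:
 h(b) = C1 + 12*exp(-7*b/6)/35


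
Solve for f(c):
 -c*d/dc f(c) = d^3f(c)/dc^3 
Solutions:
 f(c) = C1 + Integral(C2*airyai(-c) + C3*airybi(-c), c)


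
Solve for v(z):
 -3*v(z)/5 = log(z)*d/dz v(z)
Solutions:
 v(z) = C1*exp(-3*li(z)/5)


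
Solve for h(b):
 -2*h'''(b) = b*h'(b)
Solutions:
 h(b) = C1 + Integral(C2*airyai(-2^(2/3)*b/2) + C3*airybi(-2^(2/3)*b/2), b)


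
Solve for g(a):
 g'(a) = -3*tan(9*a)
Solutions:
 g(a) = C1 + log(cos(9*a))/3


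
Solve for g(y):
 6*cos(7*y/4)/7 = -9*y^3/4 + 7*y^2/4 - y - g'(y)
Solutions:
 g(y) = C1 - 9*y^4/16 + 7*y^3/12 - y^2/2 - 24*sin(7*y/4)/49


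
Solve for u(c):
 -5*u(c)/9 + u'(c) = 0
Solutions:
 u(c) = C1*exp(5*c/9)


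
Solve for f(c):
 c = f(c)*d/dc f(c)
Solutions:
 f(c) = -sqrt(C1 + c^2)
 f(c) = sqrt(C1 + c^2)


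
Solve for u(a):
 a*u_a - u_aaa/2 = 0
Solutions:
 u(a) = C1 + Integral(C2*airyai(2^(1/3)*a) + C3*airybi(2^(1/3)*a), a)


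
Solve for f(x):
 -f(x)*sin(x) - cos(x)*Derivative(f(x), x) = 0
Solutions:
 f(x) = C1*cos(x)


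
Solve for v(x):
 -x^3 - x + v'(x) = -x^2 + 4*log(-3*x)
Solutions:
 v(x) = C1 + x^4/4 - x^3/3 + x^2/2 + 4*x*log(-x) + 4*x*(-1 + log(3))


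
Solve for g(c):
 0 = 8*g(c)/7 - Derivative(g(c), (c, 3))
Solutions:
 g(c) = C3*exp(2*7^(2/3)*c/7) + (C1*sin(sqrt(3)*7^(2/3)*c/7) + C2*cos(sqrt(3)*7^(2/3)*c/7))*exp(-7^(2/3)*c/7)


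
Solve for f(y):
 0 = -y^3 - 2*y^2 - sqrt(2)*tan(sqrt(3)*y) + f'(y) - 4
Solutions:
 f(y) = C1 + y^4/4 + 2*y^3/3 + 4*y - sqrt(6)*log(cos(sqrt(3)*y))/3


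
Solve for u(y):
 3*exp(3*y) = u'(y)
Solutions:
 u(y) = C1 + exp(3*y)


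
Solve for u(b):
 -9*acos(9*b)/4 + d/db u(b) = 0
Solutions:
 u(b) = C1 + 9*b*acos(9*b)/4 - sqrt(1 - 81*b^2)/4


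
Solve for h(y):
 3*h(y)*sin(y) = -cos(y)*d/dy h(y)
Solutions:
 h(y) = C1*cos(y)^3


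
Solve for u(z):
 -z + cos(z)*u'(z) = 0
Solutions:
 u(z) = C1 + Integral(z/cos(z), z)


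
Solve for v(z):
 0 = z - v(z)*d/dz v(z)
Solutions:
 v(z) = -sqrt(C1 + z^2)
 v(z) = sqrt(C1 + z^2)


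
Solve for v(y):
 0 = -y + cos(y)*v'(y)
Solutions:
 v(y) = C1 + Integral(y/cos(y), y)


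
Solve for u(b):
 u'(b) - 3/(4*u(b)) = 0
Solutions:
 u(b) = -sqrt(C1 + 6*b)/2
 u(b) = sqrt(C1 + 6*b)/2


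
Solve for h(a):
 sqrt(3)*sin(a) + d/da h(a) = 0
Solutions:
 h(a) = C1 + sqrt(3)*cos(a)


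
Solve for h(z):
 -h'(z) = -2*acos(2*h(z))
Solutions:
 Integral(1/acos(2*_y), (_y, h(z))) = C1 + 2*z


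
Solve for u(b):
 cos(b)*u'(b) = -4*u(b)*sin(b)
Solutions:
 u(b) = C1*cos(b)^4


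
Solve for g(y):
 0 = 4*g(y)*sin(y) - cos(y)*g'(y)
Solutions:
 g(y) = C1/cos(y)^4


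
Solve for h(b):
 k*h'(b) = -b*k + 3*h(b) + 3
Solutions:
 h(b) = C1*exp(3*b/k) + b*k/3 + k^2/9 - 1


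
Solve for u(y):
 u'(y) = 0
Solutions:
 u(y) = C1


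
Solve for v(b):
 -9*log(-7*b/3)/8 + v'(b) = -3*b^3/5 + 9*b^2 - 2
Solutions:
 v(b) = C1 - 3*b^4/20 + 3*b^3 + 9*b*log(-b)/8 + b*(-25 - 9*log(3) + 9*log(7))/8


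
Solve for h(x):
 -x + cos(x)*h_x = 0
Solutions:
 h(x) = C1 + Integral(x/cos(x), x)


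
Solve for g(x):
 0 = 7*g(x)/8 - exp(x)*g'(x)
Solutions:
 g(x) = C1*exp(-7*exp(-x)/8)


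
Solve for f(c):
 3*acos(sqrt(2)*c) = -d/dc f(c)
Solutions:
 f(c) = C1 - 3*c*acos(sqrt(2)*c) + 3*sqrt(2)*sqrt(1 - 2*c^2)/2


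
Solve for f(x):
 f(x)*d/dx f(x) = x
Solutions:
 f(x) = -sqrt(C1 + x^2)
 f(x) = sqrt(C1 + x^2)


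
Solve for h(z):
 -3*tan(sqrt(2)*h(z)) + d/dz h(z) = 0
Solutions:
 h(z) = sqrt(2)*(pi - asin(C1*exp(3*sqrt(2)*z)))/2
 h(z) = sqrt(2)*asin(C1*exp(3*sqrt(2)*z))/2


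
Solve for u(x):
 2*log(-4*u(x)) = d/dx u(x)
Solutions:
 -Integral(1/(log(-_y) + 2*log(2)), (_y, u(x)))/2 = C1 - x


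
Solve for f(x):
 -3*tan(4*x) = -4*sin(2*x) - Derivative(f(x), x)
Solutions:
 f(x) = C1 - 3*log(cos(4*x))/4 + 2*cos(2*x)


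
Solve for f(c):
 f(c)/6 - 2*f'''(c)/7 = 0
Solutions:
 f(c) = C3*exp(126^(1/3)*c/6) + (C1*sin(14^(1/3)*3^(1/6)*c/4) + C2*cos(14^(1/3)*3^(1/6)*c/4))*exp(-126^(1/3)*c/12)


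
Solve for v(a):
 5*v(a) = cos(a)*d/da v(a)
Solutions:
 v(a) = C1*sqrt(sin(a) + 1)*(sin(a)^2 + 2*sin(a) + 1)/(sqrt(sin(a) - 1)*(sin(a)^2 - 2*sin(a) + 1))


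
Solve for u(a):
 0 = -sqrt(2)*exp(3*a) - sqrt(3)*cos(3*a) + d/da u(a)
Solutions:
 u(a) = C1 + sqrt(2)*exp(3*a)/3 + sqrt(3)*sin(3*a)/3


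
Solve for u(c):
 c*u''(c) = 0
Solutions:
 u(c) = C1 + C2*c


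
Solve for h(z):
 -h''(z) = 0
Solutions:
 h(z) = C1 + C2*z


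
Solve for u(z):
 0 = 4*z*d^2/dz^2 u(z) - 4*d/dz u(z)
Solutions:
 u(z) = C1 + C2*z^2


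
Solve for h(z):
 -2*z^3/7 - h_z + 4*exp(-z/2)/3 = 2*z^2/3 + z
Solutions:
 h(z) = C1 - z^4/14 - 2*z^3/9 - z^2/2 - 8*exp(-z/2)/3


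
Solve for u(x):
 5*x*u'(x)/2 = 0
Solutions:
 u(x) = C1


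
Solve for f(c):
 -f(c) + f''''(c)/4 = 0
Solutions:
 f(c) = C1*exp(-sqrt(2)*c) + C2*exp(sqrt(2)*c) + C3*sin(sqrt(2)*c) + C4*cos(sqrt(2)*c)


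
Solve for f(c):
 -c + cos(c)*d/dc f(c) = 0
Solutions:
 f(c) = C1 + Integral(c/cos(c), c)


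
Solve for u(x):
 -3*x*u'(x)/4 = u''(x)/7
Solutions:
 u(x) = C1 + C2*erf(sqrt(42)*x/4)


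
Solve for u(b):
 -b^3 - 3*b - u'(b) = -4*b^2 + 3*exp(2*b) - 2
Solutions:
 u(b) = C1 - b^4/4 + 4*b^3/3 - 3*b^2/2 + 2*b - 3*exp(2*b)/2


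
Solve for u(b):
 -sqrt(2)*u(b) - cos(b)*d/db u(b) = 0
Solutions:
 u(b) = C1*(sin(b) - 1)^(sqrt(2)/2)/(sin(b) + 1)^(sqrt(2)/2)


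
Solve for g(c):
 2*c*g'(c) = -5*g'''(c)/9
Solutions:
 g(c) = C1 + Integral(C2*airyai(-18^(1/3)*5^(2/3)*c/5) + C3*airybi(-18^(1/3)*5^(2/3)*c/5), c)


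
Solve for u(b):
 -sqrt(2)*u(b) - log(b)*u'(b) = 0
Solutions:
 u(b) = C1*exp(-sqrt(2)*li(b))


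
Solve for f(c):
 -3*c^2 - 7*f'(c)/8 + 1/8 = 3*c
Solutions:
 f(c) = C1 - 8*c^3/7 - 12*c^2/7 + c/7


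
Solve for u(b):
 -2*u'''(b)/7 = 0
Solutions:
 u(b) = C1 + C2*b + C3*b^2


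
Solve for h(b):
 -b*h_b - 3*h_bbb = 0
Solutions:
 h(b) = C1 + Integral(C2*airyai(-3^(2/3)*b/3) + C3*airybi(-3^(2/3)*b/3), b)


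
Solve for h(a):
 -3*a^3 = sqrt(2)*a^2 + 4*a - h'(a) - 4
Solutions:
 h(a) = C1 + 3*a^4/4 + sqrt(2)*a^3/3 + 2*a^2 - 4*a


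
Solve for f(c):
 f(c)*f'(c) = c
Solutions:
 f(c) = -sqrt(C1 + c^2)
 f(c) = sqrt(C1 + c^2)


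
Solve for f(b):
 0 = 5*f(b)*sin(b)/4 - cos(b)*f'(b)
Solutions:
 f(b) = C1/cos(b)^(5/4)


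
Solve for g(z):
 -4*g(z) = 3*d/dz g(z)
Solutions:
 g(z) = C1*exp(-4*z/3)


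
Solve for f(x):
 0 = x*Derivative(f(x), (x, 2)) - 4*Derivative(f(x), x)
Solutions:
 f(x) = C1 + C2*x^5


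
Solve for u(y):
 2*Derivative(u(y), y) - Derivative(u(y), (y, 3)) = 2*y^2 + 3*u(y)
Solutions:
 u(y) = C1*exp(6^(1/3)*y*(4*3^(1/3)/(sqrt(633) + 27)^(1/3) + 2^(1/3)*(sqrt(633) + 27)^(1/3))/12)*sin(2^(1/3)*3^(1/6)*y*(-2^(1/3)*3^(2/3)*(sqrt(633) + 27)^(1/3)/12 + (sqrt(633) + 27)^(-1/3))) + C2*exp(6^(1/3)*y*(4*3^(1/3)/(sqrt(633) + 27)^(1/3) + 2^(1/3)*(sqrt(633) + 27)^(1/3))/12)*cos(2^(1/3)*3^(1/6)*y*(-2^(1/3)*3^(2/3)*(sqrt(633) + 27)^(1/3)/12 + (sqrt(633) + 27)^(-1/3))) + C3*exp(-6^(1/3)*y*(4*3^(1/3)/(sqrt(633) + 27)^(1/3) + 2^(1/3)*(sqrt(633) + 27)^(1/3))/6) - 2*y^2/3 - 8*y/9 - 16/27


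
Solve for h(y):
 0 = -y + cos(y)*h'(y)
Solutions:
 h(y) = C1 + Integral(y/cos(y), y)


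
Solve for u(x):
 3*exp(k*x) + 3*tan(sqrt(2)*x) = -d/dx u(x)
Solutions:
 u(x) = C1 - 3*Piecewise((exp(k*x)/k, Ne(k, 0)), (x, True)) + 3*sqrt(2)*log(cos(sqrt(2)*x))/2


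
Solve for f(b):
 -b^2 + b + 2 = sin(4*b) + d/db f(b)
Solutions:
 f(b) = C1 - b^3/3 + b^2/2 + 2*b + cos(4*b)/4


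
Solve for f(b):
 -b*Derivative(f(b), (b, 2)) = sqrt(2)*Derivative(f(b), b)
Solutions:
 f(b) = C1 + C2*b^(1 - sqrt(2))


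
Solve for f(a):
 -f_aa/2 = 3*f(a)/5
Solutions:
 f(a) = C1*sin(sqrt(30)*a/5) + C2*cos(sqrt(30)*a/5)


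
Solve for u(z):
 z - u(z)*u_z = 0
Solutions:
 u(z) = -sqrt(C1 + z^2)
 u(z) = sqrt(C1 + z^2)


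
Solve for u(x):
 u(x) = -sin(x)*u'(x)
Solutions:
 u(x) = C1*sqrt(cos(x) + 1)/sqrt(cos(x) - 1)


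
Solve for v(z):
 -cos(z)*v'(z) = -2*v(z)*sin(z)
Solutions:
 v(z) = C1/cos(z)^2


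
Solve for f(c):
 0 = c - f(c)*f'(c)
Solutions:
 f(c) = -sqrt(C1 + c^2)
 f(c) = sqrt(C1 + c^2)


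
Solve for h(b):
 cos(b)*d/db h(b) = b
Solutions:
 h(b) = C1 + Integral(b/cos(b), b)


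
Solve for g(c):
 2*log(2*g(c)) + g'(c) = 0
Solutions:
 Integral(1/(log(_y) + log(2)), (_y, g(c)))/2 = C1 - c


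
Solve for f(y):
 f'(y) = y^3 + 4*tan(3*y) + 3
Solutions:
 f(y) = C1 + y^4/4 + 3*y - 4*log(cos(3*y))/3


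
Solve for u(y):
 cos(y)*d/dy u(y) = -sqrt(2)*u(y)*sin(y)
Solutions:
 u(y) = C1*cos(y)^(sqrt(2))


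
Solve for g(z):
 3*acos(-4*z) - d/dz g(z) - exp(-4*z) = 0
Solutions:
 g(z) = C1 + 3*z*acos(-4*z) + 3*sqrt(1 - 16*z^2)/4 + exp(-4*z)/4


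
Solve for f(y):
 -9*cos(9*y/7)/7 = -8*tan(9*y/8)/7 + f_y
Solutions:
 f(y) = C1 - 64*log(cos(9*y/8))/63 - sin(9*y/7)


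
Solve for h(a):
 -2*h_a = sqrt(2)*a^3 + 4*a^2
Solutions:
 h(a) = C1 - sqrt(2)*a^4/8 - 2*a^3/3


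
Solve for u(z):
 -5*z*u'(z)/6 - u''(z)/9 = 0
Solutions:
 u(z) = C1 + C2*erf(sqrt(15)*z/2)


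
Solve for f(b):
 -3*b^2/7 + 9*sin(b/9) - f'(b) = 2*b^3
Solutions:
 f(b) = C1 - b^4/2 - b^3/7 - 81*cos(b/9)


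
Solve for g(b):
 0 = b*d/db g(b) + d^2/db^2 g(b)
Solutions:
 g(b) = C1 + C2*erf(sqrt(2)*b/2)


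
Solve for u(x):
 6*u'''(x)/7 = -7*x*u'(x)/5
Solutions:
 u(x) = C1 + Integral(C2*airyai(-210^(2/3)*x/30) + C3*airybi(-210^(2/3)*x/30), x)


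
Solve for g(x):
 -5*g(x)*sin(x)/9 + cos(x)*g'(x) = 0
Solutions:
 g(x) = C1/cos(x)^(5/9)


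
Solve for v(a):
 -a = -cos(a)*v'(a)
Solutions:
 v(a) = C1 + Integral(a/cos(a), a)


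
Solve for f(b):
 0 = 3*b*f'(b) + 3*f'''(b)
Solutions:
 f(b) = C1 + Integral(C2*airyai(-b) + C3*airybi(-b), b)


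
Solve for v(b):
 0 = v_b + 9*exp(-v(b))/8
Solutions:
 v(b) = log(C1 - 9*b/8)


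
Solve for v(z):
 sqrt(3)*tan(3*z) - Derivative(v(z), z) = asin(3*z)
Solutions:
 v(z) = C1 - z*asin(3*z) - sqrt(1 - 9*z^2)/3 - sqrt(3)*log(cos(3*z))/3


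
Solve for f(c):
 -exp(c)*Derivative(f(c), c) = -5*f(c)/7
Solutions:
 f(c) = C1*exp(-5*exp(-c)/7)


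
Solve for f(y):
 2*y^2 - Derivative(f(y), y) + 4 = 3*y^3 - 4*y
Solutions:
 f(y) = C1 - 3*y^4/4 + 2*y^3/3 + 2*y^2 + 4*y


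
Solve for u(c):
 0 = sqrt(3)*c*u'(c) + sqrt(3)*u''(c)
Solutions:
 u(c) = C1 + C2*erf(sqrt(2)*c/2)


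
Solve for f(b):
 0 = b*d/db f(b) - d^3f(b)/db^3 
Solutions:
 f(b) = C1 + Integral(C2*airyai(b) + C3*airybi(b), b)


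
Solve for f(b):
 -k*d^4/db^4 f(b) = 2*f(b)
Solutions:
 f(b) = C1*exp(-2^(1/4)*b*(-1/k)^(1/4)) + C2*exp(2^(1/4)*b*(-1/k)^(1/4)) + C3*exp(-2^(1/4)*I*b*(-1/k)^(1/4)) + C4*exp(2^(1/4)*I*b*(-1/k)^(1/4))


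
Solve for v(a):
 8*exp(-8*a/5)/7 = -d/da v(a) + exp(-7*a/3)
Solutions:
 v(a) = C1 - 3*exp(-7*a/3)/7 + 5*exp(-8*a/5)/7


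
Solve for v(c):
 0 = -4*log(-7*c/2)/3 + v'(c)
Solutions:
 v(c) = C1 + 4*c*log(-c)/3 + 4*c*(-1 - log(2) + log(7))/3


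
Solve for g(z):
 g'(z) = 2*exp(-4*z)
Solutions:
 g(z) = C1 - exp(-4*z)/2


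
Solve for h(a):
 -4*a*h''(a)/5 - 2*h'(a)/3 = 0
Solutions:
 h(a) = C1 + C2*a^(1/6)


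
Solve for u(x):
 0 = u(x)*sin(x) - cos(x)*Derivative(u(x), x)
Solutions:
 u(x) = C1/cos(x)


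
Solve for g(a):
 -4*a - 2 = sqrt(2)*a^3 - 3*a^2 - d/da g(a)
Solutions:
 g(a) = C1 + sqrt(2)*a^4/4 - a^3 + 2*a^2 + 2*a


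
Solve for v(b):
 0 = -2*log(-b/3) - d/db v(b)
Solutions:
 v(b) = C1 - 2*b*log(-b) + 2*b*(1 + log(3))


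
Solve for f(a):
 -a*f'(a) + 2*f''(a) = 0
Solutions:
 f(a) = C1 + C2*erfi(a/2)


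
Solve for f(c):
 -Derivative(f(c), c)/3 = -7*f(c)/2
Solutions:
 f(c) = C1*exp(21*c/2)


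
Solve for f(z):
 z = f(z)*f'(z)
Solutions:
 f(z) = -sqrt(C1 + z^2)
 f(z) = sqrt(C1 + z^2)


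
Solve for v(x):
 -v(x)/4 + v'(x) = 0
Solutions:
 v(x) = C1*exp(x/4)


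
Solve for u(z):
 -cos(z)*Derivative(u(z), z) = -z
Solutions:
 u(z) = C1 + Integral(z/cos(z), z)


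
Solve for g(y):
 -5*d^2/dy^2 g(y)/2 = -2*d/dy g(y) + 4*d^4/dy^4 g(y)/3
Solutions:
 g(y) = C1 + C2*exp(2^(1/3)*y*(-(24 + sqrt(826))^(1/3) + 5*2^(1/3)/(24 + sqrt(826))^(1/3))/8)*sin(2^(1/3)*sqrt(3)*y*(5*2^(1/3)/(24 + sqrt(826))^(1/3) + (24 + sqrt(826))^(1/3))/8) + C3*exp(2^(1/3)*y*(-(24 + sqrt(826))^(1/3) + 5*2^(1/3)/(24 + sqrt(826))^(1/3))/8)*cos(2^(1/3)*sqrt(3)*y*(5*2^(1/3)/(24 + sqrt(826))^(1/3) + (24 + sqrt(826))^(1/3))/8) + C4*exp(-2^(1/3)*y*(-(24 + sqrt(826))^(1/3) + 5*2^(1/3)/(24 + sqrt(826))^(1/3))/4)


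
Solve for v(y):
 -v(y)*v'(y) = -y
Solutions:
 v(y) = -sqrt(C1 + y^2)
 v(y) = sqrt(C1 + y^2)


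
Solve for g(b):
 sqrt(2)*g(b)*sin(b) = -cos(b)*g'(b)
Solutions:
 g(b) = C1*cos(b)^(sqrt(2))


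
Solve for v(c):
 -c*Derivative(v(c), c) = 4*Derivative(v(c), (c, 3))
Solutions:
 v(c) = C1 + Integral(C2*airyai(-2^(1/3)*c/2) + C3*airybi(-2^(1/3)*c/2), c)


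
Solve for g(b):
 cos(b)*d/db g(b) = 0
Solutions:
 g(b) = C1


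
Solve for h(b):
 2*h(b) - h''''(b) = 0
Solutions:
 h(b) = C1*exp(-2^(1/4)*b) + C2*exp(2^(1/4)*b) + C3*sin(2^(1/4)*b) + C4*cos(2^(1/4)*b)


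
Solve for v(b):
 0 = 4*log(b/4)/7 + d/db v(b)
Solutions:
 v(b) = C1 - 4*b*log(b)/7 + 4*b/7 + 8*b*log(2)/7


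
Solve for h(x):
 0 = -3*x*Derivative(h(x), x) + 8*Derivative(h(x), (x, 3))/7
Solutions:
 h(x) = C1 + Integral(C2*airyai(21^(1/3)*x/2) + C3*airybi(21^(1/3)*x/2), x)


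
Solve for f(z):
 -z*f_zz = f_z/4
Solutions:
 f(z) = C1 + C2*z^(3/4)


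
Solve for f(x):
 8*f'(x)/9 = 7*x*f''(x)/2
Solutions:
 f(x) = C1 + C2*x^(79/63)


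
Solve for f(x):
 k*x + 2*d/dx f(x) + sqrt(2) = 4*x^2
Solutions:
 f(x) = C1 - k*x^2/4 + 2*x^3/3 - sqrt(2)*x/2


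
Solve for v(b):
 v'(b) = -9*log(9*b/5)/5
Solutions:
 v(b) = C1 - 9*b*log(b)/5 - 18*b*log(3)/5 + 9*b/5 + 9*b*log(5)/5


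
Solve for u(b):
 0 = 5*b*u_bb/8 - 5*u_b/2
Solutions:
 u(b) = C1 + C2*b^5


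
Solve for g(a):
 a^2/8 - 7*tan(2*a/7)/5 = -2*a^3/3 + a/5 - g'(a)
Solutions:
 g(a) = C1 - a^4/6 - a^3/24 + a^2/10 - 49*log(cos(2*a/7))/10


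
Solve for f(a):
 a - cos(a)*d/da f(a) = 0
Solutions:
 f(a) = C1 + Integral(a/cos(a), a)


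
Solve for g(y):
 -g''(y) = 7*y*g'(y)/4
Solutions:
 g(y) = C1 + C2*erf(sqrt(14)*y/4)


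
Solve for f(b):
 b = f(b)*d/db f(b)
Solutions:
 f(b) = -sqrt(C1 + b^2)
 f(b) = sqrt(C1 + b^2)


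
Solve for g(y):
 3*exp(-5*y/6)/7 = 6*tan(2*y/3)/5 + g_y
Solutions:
 g(y) = C1 - 9*log(tan(2*y/3)^2 + 1)/10 - 18*exp(-5*y/6)/35


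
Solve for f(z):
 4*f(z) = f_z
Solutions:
 f(z) = C1*exp(4*z)


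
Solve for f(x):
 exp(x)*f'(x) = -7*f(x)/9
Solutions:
 f(x) = C1*exp(7*exp(-x)/9)


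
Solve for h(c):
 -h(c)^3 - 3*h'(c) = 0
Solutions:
 h(c) = -sqrt(6)*sqrt(-1/(C1 - c))/2
 h(c) = sqrt(6)*sqrt(-1/(C1 - c))/2


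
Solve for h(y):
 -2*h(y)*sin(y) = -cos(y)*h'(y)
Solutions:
 h(y) = C1/cos(y)^2


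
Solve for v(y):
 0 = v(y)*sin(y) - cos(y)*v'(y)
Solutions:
 v(y) = C1/cos(y)


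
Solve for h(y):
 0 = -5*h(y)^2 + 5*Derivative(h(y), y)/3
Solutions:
 h(y) = -1/(C1 + 3*y)


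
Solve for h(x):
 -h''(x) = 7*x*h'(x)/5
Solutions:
 h(x) = C1 + C2*erf(sqrt(70)*x/10)


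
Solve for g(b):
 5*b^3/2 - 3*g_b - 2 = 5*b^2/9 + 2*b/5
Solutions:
 g(b) = C1 + 5*b^4/24 - 5*b^3/81 - b^2/15 - 2*b/3


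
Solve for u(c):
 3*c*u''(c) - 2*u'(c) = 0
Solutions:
 u(c) = C1 + C2*c^(5/3)


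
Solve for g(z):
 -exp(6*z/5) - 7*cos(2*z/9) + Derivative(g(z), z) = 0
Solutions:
 g(z) = C1 + 5*exp(6*z/5)/6 + 63*sin(2*z/9)/2


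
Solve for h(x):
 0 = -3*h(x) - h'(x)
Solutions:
 h(x) = C1*exp(-3*x)


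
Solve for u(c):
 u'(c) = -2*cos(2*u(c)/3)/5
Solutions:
 2*c/5 - 3*log(sin(2*u(c)/3) - 1)/4 + 3*log(sin(2*u(c)/3) + 1)/4 = C1


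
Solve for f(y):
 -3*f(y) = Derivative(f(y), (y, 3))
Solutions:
 f(y) = C3*exp(-3^(1/3)*y) + (C1*sin(3^(5/6)*y/2) + C2*cos(3^(5/6)*y/2))*exp(3^(1/3)*y/2)


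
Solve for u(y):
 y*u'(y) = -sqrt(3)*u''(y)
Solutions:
 u(y) = C1 + C2*erf(sqrt(2)*3^(3/4)*y/6)


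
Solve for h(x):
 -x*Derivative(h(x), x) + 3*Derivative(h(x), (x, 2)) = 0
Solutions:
 h(x) = C1 + C2*erfi(sqrt(6)*x/6)


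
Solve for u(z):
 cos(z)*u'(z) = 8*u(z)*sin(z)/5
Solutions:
 u(z) = C1/cos(z)^(8/5)


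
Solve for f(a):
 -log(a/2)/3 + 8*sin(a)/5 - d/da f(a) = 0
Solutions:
 f(a) = C1 - a*log(a)/3 + a*log(2)/3 + a/3 - 8*cos(a)/5


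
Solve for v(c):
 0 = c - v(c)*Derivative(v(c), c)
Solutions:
 v(c) = -sqrt(C1 + c^2)
 v(c) = sqrt(C1 + c^2)


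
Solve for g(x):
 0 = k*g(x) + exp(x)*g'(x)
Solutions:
 g(x) = C1*exp(k*exp(-x))


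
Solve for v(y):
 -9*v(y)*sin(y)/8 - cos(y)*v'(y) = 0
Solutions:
 v(y) = C1*cos(y)^(9/8)


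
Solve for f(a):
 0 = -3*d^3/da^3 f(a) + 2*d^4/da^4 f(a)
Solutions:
 f(a) = C1 + C2*a + C3*a^2 + C4*exp(3*a/2)


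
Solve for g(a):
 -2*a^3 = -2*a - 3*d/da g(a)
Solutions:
 g(a) = C1 + a^4/6 - a^2/3


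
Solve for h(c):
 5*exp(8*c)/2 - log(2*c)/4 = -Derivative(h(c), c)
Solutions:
 h(c) = C1 + c*log(c)/4 + c*(-1 + log(2))/4 - 5*exp(8*c)/16


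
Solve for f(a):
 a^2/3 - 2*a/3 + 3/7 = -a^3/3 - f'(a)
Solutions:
 f(a) = C1 - a^4/12 - a^3/9 + a^2/3 - 3*a/7


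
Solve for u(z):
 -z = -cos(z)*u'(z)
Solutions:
 u(z) = C1 + Integral(z/cos(z), z)


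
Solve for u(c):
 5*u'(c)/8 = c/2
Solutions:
 u(c) = C1 + 2*c^2/5


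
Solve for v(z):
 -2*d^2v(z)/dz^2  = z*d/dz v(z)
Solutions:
 v(z) = C1 + C2*erf(z/2)


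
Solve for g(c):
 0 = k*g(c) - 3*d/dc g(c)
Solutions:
 g(c) = C1*exp(c*k/3)


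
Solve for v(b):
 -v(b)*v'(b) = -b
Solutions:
 v(b) = -sqrt(C1 + b^2)
 v(b) = sqrt(C1 + b^2)


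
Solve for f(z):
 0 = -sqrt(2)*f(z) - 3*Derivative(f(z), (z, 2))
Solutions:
 f(z) = C1*sin(2^(1/4)*sqrt(3)*z/3) + C2*cos(2^(1/4)*sqrt(3)*z/3)


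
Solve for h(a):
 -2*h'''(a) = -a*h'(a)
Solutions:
 h(a) = C1 + Integral(C2*airyai(2^(2/3)*a/2) + C3*airybi(2^(2/3)*a/2), a)


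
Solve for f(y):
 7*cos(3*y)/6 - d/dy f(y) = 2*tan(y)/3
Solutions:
 f(y) = C1 + 2*log(cos(y))/3 + 7*sin(3*y)/18


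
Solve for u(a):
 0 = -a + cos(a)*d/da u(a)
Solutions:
 u(a) = C1 + Integral(a/cos(a), a)


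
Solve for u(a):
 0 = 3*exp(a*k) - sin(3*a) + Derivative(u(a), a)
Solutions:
 u(a) = C1 - cos(3*a)/3 - 3*exp(a*k)/k


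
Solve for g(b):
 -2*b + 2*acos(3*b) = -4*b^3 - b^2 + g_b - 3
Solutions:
 g(b) = C1 + b^4 + b^3/3 - b^2 + 2*b*acos(3*b) + 3*b - 2*sqrt(1 - 9*b^2)/3


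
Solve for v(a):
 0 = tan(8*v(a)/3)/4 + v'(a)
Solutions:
 v(a) = -3*asin(C1*exp(-2*a/3))/8 + 3*pi/8
 v(a) = 3*asin(C1*exp(-2*a/3))/8


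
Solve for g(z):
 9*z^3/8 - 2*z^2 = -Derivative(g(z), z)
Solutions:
 g(z) = C1 - 9*z^4/32 + 2*z^3/3


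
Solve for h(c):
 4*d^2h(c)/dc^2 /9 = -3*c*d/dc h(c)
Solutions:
 h(c) = C1 + C2*erf(3*sqrt(6)*c/4)


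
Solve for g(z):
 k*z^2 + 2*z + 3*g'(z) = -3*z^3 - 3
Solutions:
 g(z) = C1 - k*z^3/9 - z^4/4 - z^2/3 - z


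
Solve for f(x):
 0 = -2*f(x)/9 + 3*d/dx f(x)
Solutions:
 f(x) = C1*exp(2*x/27)


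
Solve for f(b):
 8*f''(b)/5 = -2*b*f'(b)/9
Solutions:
 f(b) = C1 + C2*erf(sqrt(10)*b/12)


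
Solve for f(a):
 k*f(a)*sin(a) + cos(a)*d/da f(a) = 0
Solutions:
 f(a) = C1*exp(k*log(cos(a)))


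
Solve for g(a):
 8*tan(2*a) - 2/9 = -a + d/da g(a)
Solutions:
 g(a) = C1 + a^2/2 - 2*a/9 - 4*log(cos(2*a))


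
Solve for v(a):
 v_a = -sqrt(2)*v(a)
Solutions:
 v(a) = C1*exp(-sqrt(2)*a)


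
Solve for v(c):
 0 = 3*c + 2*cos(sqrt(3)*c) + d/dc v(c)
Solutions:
 v(c) = C1 - 3*c^2/2 - 2*sqrt(3)*sin(sqrt(3)*c)/3


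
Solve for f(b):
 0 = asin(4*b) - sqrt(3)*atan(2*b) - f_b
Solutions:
 f(b) = C1 + b*asin(4*b) + sqrt(1 - 16*b^2)/4 - sqrt(3)*(b*atan(2*b) - log(4*b^2 + 1)/4)


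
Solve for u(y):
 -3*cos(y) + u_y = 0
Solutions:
 u(y) = C1 + 3*sin(y)


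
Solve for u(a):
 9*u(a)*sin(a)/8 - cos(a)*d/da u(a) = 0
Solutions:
 u(a) = C1/cos(a)^(9/8)


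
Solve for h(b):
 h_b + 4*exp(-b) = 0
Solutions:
 h(b) = C1 + 4*exp(-b)


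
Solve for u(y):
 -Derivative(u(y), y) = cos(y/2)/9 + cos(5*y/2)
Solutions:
 u(y) = C1 - 2*sin(y/2)/9 - 2*sin(5*y/2)/5


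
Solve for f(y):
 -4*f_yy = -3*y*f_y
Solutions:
 f(y) = C1 + C2*erfi(sqrt(6)*y/4)


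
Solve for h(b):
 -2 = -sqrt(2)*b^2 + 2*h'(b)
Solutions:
 h(b) = C1 + sqrt(2)*b^3/6 - b


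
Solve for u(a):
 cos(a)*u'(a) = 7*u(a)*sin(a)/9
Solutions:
 u(a) = C1/cos(a)^(7/9)


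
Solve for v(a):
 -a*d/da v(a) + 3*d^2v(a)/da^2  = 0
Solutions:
 v(a) = C1 + C2*erfi(sqrt(6)*a/6)


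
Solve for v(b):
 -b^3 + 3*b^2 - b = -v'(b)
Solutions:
 v(b) = C1 + b^4/4 - b^3 + b^2/2


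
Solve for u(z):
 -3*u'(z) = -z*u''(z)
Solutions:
 u(z) = C1 + C2*z^4


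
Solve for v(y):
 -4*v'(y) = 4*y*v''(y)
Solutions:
 v(y) = C1 + C2*log(y)


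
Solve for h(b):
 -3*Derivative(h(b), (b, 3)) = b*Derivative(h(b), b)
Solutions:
 h(b) = C1 + Integral(C2*airyai(-3^(2/3)*b/3) + C3*airybi(-3^(2/3)*b/3), b)


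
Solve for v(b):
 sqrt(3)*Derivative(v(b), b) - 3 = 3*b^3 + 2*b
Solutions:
 v(b) = C1 + sqrt(3)*b^4/4 + sqrt(3)*b^2/3 + sqrt(3)*b


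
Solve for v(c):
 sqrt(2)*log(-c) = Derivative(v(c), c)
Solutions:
 v(c) = C1 + sqrt(2)*c*log(-c) - sqrt(2)*c


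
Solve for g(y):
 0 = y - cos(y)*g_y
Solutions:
 g(y) = C1 + Integral(y/cos(y), y)


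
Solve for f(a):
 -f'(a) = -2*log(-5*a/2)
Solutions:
 f(a) = C1 + 2*a*log(-a) + 2*a*(-1 - log(2) + log(5))


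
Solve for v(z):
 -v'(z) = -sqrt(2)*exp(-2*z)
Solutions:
 v(z) = C1 - sqrt(2)*exp(-2*z)/2


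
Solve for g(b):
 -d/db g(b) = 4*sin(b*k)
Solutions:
 g(b) = C1 + 4*cos(b*k)/k


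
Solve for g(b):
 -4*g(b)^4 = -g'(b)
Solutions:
 g(b) = (-1/(C1 + 12*b))^(1/3)
 g(b) = (-1/(C1 + 4*b))^(1/3)*(-3^(2/3) - 3*3^(1/6)*I)/6
 g(b) = (-1/(C1 + 4*b))^(1/3)*(-3^(2/3) + 3*3^(1/6)*I)/6


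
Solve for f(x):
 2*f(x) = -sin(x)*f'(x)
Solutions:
 f(x) = C1*(cos(x) + 1)/(cos(x) - 1)


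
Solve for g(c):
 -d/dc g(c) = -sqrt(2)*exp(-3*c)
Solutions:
 g(c) = C1 - sqrt(2)*exp(-3*c)/3


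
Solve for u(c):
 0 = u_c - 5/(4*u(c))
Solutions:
 u(c) = -sqrt(C1 + 10*c)/2
 u(c) = sqrt(C1 + 10*c)/2


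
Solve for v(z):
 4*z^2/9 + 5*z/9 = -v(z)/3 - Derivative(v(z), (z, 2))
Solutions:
 v(z) = C1*sin(sqrt(3)*z/3) + C2*cos(sqrt(3)*z/3) - 4*z^2/3 - 5*z/3 + 8


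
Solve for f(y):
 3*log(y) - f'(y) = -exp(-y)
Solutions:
 f(y) = C1 + 3*y*log(y) - 3*y - exp(-y)


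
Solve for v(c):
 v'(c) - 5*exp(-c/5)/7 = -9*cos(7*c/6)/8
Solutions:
 v(c) = C1 - 27*sin(7*c/6)/28 - 25*exp(-c/5)/7


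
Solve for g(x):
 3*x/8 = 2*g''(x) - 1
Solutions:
 g(x) = C1 + C2*x + x^3/32 + x^2/4


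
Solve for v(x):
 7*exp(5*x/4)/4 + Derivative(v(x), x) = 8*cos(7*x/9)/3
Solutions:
 v(x) = C1 - 7*exp(5*x/4)/5 + 24*sin(7*x/9)/7


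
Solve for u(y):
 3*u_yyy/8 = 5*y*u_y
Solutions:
 u(y) = C1 + Integral(C2*airyai(2*3^(2/3)*5^(1/3)*y/3) + C3*airybi(2*3^(2/3)*5^(1/3)*y/3), y)


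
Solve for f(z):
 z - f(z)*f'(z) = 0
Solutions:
 f(z) = -sqrt(C1 + z^2)
 f(z) = sqrt(C1 + z^2)


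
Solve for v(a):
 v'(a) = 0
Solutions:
 v(a) = C1


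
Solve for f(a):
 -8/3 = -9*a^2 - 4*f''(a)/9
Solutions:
 f(a) = C1 + C2*a - 27*a^4/16 + 3*a^2


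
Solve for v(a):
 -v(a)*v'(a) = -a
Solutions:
 v(a) = -sqrt(C1 + a^2)
 v(a) = sqrt(C1 + a^2)


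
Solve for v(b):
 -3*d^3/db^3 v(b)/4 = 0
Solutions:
 v(b) = C1 + C2*b + C3*b^2


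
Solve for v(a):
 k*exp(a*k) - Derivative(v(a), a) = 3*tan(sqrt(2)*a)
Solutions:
 v(a) = C1 + k*Piecewise((exp(a*k)/k, Ne(k, 0)), (a, True)) + 3*sqrt(2)*log(cos(sqrt(2)*a))/2


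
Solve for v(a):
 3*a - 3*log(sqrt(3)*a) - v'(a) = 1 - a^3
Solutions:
 v(a) = C1 + a^4/4 + 3*a^2/2 - 3*a*log(a) - 3*a*log(3)/2 + 2*a


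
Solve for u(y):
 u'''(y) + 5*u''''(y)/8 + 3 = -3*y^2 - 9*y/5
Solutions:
 u(y) = C1 + C2*y + C3*y^2 + C4*exp(-8*y/5) - y^5/20 + 13*y^4/160 - 45*y^3/64


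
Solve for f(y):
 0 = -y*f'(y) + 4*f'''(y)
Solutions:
 f(y) = C1 + Integral(C2*airyai(2^(1/3)*y/2) + C3*airybi(2^(1/3)*y/2), y)


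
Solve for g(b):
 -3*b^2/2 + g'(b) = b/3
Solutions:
 g(b) = C1 + b^3/2 + b^2/6


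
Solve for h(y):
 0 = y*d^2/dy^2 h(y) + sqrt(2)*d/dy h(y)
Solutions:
 h(y) = C1 + C2*y^(1 - sqrt(2))


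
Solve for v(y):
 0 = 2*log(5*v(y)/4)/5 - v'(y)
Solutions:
 5*Integral(1/(-log(_y) - log(5) + 2*log(2)), (_y, v(y)))/2 = C1 - y


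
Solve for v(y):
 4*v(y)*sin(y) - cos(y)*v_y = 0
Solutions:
 v(y) = C1/cos(y)^4


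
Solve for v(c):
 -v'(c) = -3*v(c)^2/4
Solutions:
 v(c) = -4/(C1 + 3*c)


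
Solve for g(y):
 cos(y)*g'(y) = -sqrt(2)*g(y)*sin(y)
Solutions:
 g(y) = C1*cos(y)^(sqrt(2))


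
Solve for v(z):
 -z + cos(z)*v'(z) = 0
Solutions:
 v(z) = C1 + Integral(z/cos(z), z)


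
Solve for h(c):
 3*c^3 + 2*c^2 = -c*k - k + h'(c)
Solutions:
 h(c) = C1 + 3*c^4/4 + 2*c^3/3 + c^2*k/2 + c*k


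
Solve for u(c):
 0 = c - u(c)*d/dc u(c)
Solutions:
 u(c) = -sqrt(C1 + c^2)
 u(c) = sqrt(C1 + c^2)


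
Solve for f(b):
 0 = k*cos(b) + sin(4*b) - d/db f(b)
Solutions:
 f(b) = C1 + k*sin(b) - cos(4*b)/4


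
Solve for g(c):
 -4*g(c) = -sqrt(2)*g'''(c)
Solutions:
 g(c) = C3*exp(sqrt(2)*c) + (C1*sin(sqrt(6)*c/2) + C2*cos(sqrt(6)*c/2))*exp(-sqrt(2)*c/2)


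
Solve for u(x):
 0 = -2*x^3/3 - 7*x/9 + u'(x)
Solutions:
 u(x) = C1 + x^4/6 + 7*x^2/18


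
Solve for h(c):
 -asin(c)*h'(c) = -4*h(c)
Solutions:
 h(c) = C1*exp(4*Integral(1/asin(c), c))


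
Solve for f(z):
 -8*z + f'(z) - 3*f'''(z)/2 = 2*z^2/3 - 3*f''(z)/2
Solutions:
 f(z) = C1 + C2*exp(z*(3 - sqrt(33))/6) + C3*exp(z*(3 + sqrt(33))/6) + 2*z^3/9 + 3*z^2 - 7*z


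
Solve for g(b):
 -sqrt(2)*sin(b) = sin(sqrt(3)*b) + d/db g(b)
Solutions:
 g(b) = C1 + sqrt(2)*cos(b) + sqrt(3)*cos(sqrt(3)*b)/3
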